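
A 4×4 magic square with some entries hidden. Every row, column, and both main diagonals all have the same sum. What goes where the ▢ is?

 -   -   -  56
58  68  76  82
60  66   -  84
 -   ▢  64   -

Row 2 is complete and sums to 284; that is the magic constant.
Row 3 must total 284; the given cells sum to 210, so (3,3) = 74.
Column 3 must total 284; the given cells sum to 214, so (1,3) = 70.
From column 4, 284 − (56 + 82 + 84) gives (4,4) = 62.
The remaining cell in main diagonal is (1,1) = 284 − 204 = 80.
From anti-diagonal, 284 − (56 + 76 + 66) gives (4,1) = 86.
Using row 1: 80 + 70 + 56 + ? → (1,2) = 284 − 206 = 78.
Using row 4: 86 + 64 + 62 + ? → (4,2) = 284 − 212 = 72.

72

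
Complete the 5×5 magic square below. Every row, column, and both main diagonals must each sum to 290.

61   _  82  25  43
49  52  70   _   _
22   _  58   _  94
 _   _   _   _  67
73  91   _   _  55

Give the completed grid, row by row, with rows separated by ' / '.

61 79 82 25 43 / 49 52 70 88 31 / 22 40 58 76 94 / 85 28 46 64 67 / 73 91 34 37 55

The remaining cell in row 1 is (1,2) = 290 − 211 = 79.
Column 1 needs 290; the known cells sum to 205, so (4,1) = 85.
The remaining cell in column 5 is (2,5) = 290 − 259 = 31.
Main diagonal needs 290; the known cells sum to 226, so (4,4) = 64.
The remaining cell in row 2 is (2,4) = 290 − 202 = 88.
Anti-diagonal: 43 + 88 + 58 + 73 + ? = 290, so (4,2) = 28.
Row 4 must total 290; the given cells sum to 244, so (4,3) = 46.
Column 2 needs 290; the known cells sum to 250, so (3,2) = 40.
Using column 3: 82 + 70 + 58 + 46 + ? → (5,3) = 290 − 256 = 34.
The remaining cell in row 3 is (3,4) = 290 − 214 = 76.
From row 5, 290 − (73 + 91 + 34 + 55) gives (5,4) = 37.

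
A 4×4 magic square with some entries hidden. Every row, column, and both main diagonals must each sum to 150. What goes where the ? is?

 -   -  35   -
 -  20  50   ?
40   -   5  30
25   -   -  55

Using row 3: 40 + 5 + 30 + ? → (3,2) = 150 − 75 = 75.
Using column 3: 35 + 50 + 5 + ? → (4,3) = 150 − 90 = 60.
Using main diagonal: 20 + 5 + 55 + ? → (1,1) = 150 − 80 = 70.
The remaining cell in anti-diagonal is (1,4) = 150 − 150 = 0.
Row 1 must total 150; the given cells sum to 105, so (1,2) = 45.
The remaining cell in row 4 is (4,2) = 150 − 140 = 10.
Using column 1: 70 + 40 + 25 + ? → (2,1) = 150 − 135 = 15.
Column 4 needs 150; the known cells sum to 85, so (2,4) = 65.

65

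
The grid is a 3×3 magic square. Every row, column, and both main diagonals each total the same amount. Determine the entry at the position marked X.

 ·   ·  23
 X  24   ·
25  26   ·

Anti-diagonal is complete and sums to 72; that is the magic constant.
The remaining cell in row 3 is (3,3) = 72 − 51 = 21.
Column 2 must total 72; the given cells sum to 50, so (1,2) = 22.
From column 3, 72 − (23 + 21) gives (2,3) = 28.
Using main diagonal: 24 + 21 + ? → (1,1) = 72 − 45 = 27.
Using row 2: 24 + 28 + ? → (2,1) = 72 − 52 = 20.

20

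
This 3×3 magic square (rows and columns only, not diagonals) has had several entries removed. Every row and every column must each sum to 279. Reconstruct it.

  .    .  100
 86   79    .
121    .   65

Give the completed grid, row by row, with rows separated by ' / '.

72 107 100 / 86 79 114 / 121 93 65

Row 2 needs 279; the known cells sum to 165, so (2,3) = 114.
Row 3: 121 + 65 + ? = 279, so (3,2) = 93.
The remaining cell in column 1 is (1,1) = 279 − 207 = 72.
The remaining cell in column 2 is (1,2) = 279 − 172 = 107.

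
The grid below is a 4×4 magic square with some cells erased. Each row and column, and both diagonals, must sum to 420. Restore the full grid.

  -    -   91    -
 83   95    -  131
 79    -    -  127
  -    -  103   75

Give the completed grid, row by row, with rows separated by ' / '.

135 107 91 87 / 83 95 111 131 / 79 99 115 127 / 123 119 103 75

Row 2: 83 + 95 + 131 + ? = 420, so (2,3) = 111.
Column 3 needs 420; the known cells sum to 305, so (3,3) = 115.
From column 4, 420 − (131 + 127 + 75) gives (1,4) = 87.
Using main diagonal: 95 + 115 + 75 + ? → (1,1) = 420 − 285 = 135.
Using row 1: 135 + 91 + 87 + ? → (1,2) = 420 − 313 = 107.
Row 3: 79 + 115 + 127 + ? = 420, so (3,2) = 99.
The remaining cell in column 1 is (4,1) = 420 − 297 = 123.
The remaining cell in column 2 is (4,2) = 420 − 301 = 119.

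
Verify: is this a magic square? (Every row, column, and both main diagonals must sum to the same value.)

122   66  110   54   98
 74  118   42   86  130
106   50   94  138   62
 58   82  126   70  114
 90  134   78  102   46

Yes

Row 1: 122 + 66 + 110 + 54 + 98 = 450.
Row 2: 74 + 118 + 42 + 86 + 130 = 450.
Row 3: 106 + 50 + 94 + 138 + 62 = 450.
Row 4: 58 + 82 + 126 + 70 + 114 = 450.
Row 5: 90 + 134 + 78 + 102 + 46 = 450.
Column 1: 122 + 74 + 106 + 58 + 90 = 450.
Column 2: 66 + 118 + 50 + 82 + 134 = 450.
Column 3: 110 + 42 + 94 + 126 + 78 = 450.
Column 4: 54 + 86 + 138 + 70 + 102 = 450.
Column 5: 98 + 130 + 62 + 114 + 46 = 450.
Main diagonal: 122 + 118 + 94 + 70 + 46 = 450.
Anti-diagonal: 98 + 86 + 94 + 82 + 90 = 450.
All lines sum to 450.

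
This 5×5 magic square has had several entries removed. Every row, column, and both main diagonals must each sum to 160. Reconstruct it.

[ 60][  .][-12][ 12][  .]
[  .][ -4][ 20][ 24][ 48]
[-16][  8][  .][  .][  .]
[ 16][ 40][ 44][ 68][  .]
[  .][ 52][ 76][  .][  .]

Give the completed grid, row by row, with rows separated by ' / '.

The remaining cell in row 2 is (2,1) = 160 − 88 = 72.
Row 4: 16 + 40 + 44 + 68 + ? = 160, so (4,5) = -8.
The remaining cell in column 1 is (5,1) = 160 − 132 = 28.
The remaining cell in column 2 is (1,2) = 160 − 96 = 64.
The remaining cell in column 3 is (3,3) = 160 − 128 = 32.
Main diagonal must total 160; the given cells sum to 156, so (5,5) = 4.
Anti-diagonal: 24 + 32 + 40 + 28 + ? = 160, so (1,5) = 36.
Row 5: 28 + 52 + 76 + 4 + ? = 160, so (5,4) = 0.
Column 4: 12 + 24 + 68 + 0 + ? = 160, so (3,4) = 56.
Column 5: 36 + 48 + (-8) + 4 + ? = 160, so (3,5) = 80.

60 64 -12 12 36 / 72 -4 20 24 48 / -16 8 32 56 80 / 16 40 44 68 -8 / 28 52 76 0 4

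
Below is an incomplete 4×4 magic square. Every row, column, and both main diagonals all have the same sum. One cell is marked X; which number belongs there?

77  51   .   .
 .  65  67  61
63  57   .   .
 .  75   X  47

73

Column 2 is complete and sums to 248; that is the magic constant.
Row 2: 65 + 67 + 61 + ? = 248, so (2,1) = 55.
Column 1 needs 248; the known cells sum to 195, so (4,1) = 53.
The remaining cell in main diagonal is (3,3) = 248 − 189 = 59.
Anti-diagonal needs 248; the known cells sum to 177, so (1,4) = 71.
Row 1: 77 + 51 + 71 + ? = 248, so (1,3) = 49.
Row 3: 63 + 57 + 59 + ? = 248, so (3,4) = 69.
Row 4 must total 248; the given cells sum to 175, so (4,3) = 73.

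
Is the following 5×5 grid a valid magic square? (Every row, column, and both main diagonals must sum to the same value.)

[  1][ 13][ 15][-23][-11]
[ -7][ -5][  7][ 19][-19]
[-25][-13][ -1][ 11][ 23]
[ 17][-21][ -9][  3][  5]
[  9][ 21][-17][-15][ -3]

Row 1: 1 + 13 + 15 + (-23) + (-11) = -5.
Row 2: -7 + (-5) + 7 + 19 + (-19) = -5.
Row 3: -25 + (-13) + (-1) + 11 + 23 = -5.
Row 4: 17 + (-21) + (-9) + 3 + 5 = -5.
Row 5: 9 + 21 + (-17) + (-15) + (-3) = -5.
Column 1: 1 + (-7) + (-25) + 17 + 9 = -5.
Column 2: 13 + (-5) + (-13) + (-21) + 21 = -5.
Column 3: 15 + 7 + (-1) + (-9) + (-17) = -5.
Column 4: -23 + 19 + 11 + 3 + (-15) = -5.
Column 5: -11 + (-19) + 23 + 5 + (-3) = -5.
Main diagonal: 1 + (-5) + (-1) + 3 + (-3) = -5.
Anti-diagonal: -11 + 19 + (-1) + (-21) + 9 = -5.
All lines sum to -5.

Yes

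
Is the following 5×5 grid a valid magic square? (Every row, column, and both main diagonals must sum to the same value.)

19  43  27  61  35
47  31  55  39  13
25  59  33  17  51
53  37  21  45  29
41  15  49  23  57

Yes

Row 1: 19 + 43 + 27 + 61 + 35 = 185.
Row 2: 47 + 31 + 55 + 39 + 13 = 185.
Row 3: 25 + 59 + 33 + 17 + 51 = 185.
Row 4: 53 + 37 + 21 + 45 + 29 = 185.
Row 5: 41 + 15 + 49 + 23 + 57 = 185.
Column 1: 19 + 47 + 25 + 53 + 41 = 185.
Column 2: 43 + 31 + 59 + 37 + 15 = 185.
Column 3: 27 + 55 + 33 + 21 + 49 = 185.
Column 4: 61 + 39 + 17 + 45 + 23 = 185.
Column 5: 35 + 13 + 51 + 29 + 57 = 185.
Main diagonal: 19 + 31 + 33 + 45 + 57 = 185.
Anti-diagonal: 35 + 39 + 33 + 37 + 41 = 185.
All lines sum to 185.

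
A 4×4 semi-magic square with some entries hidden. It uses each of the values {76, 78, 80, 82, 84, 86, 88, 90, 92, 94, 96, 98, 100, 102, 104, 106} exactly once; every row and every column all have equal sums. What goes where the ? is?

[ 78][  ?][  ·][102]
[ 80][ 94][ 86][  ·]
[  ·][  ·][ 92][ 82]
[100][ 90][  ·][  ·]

96

The 16 entries sum to 1456, so each line sums to 1456/4 = 364.
Row 2 needs 364; the known cells sum to 260, so (2,4) = 104.
Column 1: 78 + 80 + 100 + ? = 364, so (3,1) = 106.
From column 4, 364 − (102 + 104 + 82) gives (4,4) = 76.
From row 3, 364 − (106 + 92 + 82) gives (3,2) = 84.
Using row 4: 100 + 90 + 76 + ? → (4,3) = 364 − 266 = 98.
Column 2 needs 364; the known cells sum to 268, so (1,2) = 96.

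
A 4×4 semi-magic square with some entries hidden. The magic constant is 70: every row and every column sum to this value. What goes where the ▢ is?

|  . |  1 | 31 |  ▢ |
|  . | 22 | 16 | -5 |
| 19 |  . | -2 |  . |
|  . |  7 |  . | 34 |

Row 2: 22 + 16 + (-5) + ? = 70, so (2,1) = 37.
From column 2, 70 − (1 + 22 + 7) gives (3,2) = 40.
From column 3, 70 − (31 + 16 + (-2)) gives (4,3) = 25.
The remaining cell in row 3 is (3,4) = 70 − 57 = 13.
Using row 4: 7 + 25 + 34 + ? → (4,1) = 70 − 66 = 4.
Using column 1: 37 + 19 + 4 + ? → (1,1) = 70 − 60 = 10.
Column 4: -5 + 13 + 34 + ? = 70, so (1,4) = 28.

28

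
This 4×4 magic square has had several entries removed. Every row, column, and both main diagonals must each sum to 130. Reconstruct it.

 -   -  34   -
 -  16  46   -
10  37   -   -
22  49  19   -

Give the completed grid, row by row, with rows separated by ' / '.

From row 4, 130 − (22 + 49 + 19) gives (4,4) = 40.
Column 2 needs 130; the known cells sum to 102, so (1,2) = 28.
The remaining cell in column 3 is (3,3) = 130 − 99 = 31.
From main diagonal, 130 − (16 + 31 + 40) gives (1,1) = 43.
Using anti-diagonal: 46 + 37 + 22 + ? → (1,4) = 130 − 105 = 25.
From row 3, 130 − (10 + 37 + 31) gives (3,4) = 52.
Column 1: 43 + 10 + 22 + ? = 130, so (2,1) = 55.
Column 4 needs 130; the known cells sum to 117, so (2,4) = 13.

43 28 34 25 / 55 16 46 13 / 10 37 31 52 / 22 49 19 40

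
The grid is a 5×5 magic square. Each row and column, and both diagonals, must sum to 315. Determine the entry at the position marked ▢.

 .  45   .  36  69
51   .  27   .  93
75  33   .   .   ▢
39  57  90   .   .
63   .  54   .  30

42

Column 1 needs 315; the known cells sum to 228, so (1,1) = 87.
Row 1 must total 315; the given cells sum to 237, so (1,3) = 78.
Using column 3: 78 + 27 + 90 + 54 + ? → (3,3) = 315 − 249 = 66.
Anti-diagonal needs 315; the known cells sum to 255, so (2,4) = 60.
Row 2 needs 315; the known cells sum to 231, so (2,2) = 84.
Column 2 needs 315; the known cells sum to 219, so (5,2) = 96.
The remaining cell in main diagonal is (4,4) = 315 − 267 = 48.
Row 4 must total 315; the given cells sum to 234, so (4,5) = 81.
Row 5 must total 315; the given cells sum to 243, so (5,4) = 72.
Column 4: 36 + 60 + 48 + 72 + ? = 315, so (3,4) = 99.
The remaining cell in column 5 is (3,5) = 315 − 273 = 42.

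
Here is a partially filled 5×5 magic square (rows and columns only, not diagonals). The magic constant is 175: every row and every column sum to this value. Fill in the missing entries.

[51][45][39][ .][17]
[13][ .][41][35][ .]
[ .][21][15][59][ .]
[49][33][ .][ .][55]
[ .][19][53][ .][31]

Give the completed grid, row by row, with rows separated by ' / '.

Row 1: 51 + 45 + 39 + 17 + ? = 175, so (1,4) = 23.
The remaining cell in column 2 is (2,2) = 175 − 118 = 57.
Column 3 needs 175; the known cells sum to 148, so (4,3) = 27.
Row 2 needs 175; the known cells sum to 146, so (2,5) = 29.
Row 4 must total 175; the given cells sum to 164, so (4,4) = 11.
Column 4 needs 175; the known cells sum to 128, so (5,4) = 47.
Column 5 needs 175; the known cells sum to 132, so (3,5) = 43.
The remaining cell in row 3 is (3,1) = 175 − 138 = 37.
Using row 5: 19 + 53 + 47 + 31 + ? → (5,1) = 175 − 150 = 25.

51 45 39 23 17 / 13 57 41 35 29 / 37 21 15 59 43 / 49 33 27 11 55 / 25 19 53 47 31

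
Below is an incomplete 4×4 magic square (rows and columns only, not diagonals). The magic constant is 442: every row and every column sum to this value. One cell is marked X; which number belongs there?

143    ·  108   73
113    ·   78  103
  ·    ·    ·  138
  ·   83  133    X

Row 1: 143 + 108 + 73 + ? = 442, so (1,2) = 118.
Row 2 must total 442; the given cells sum to 294, so (2,2) = 148.
Column 2 needs 442; the known cells sum to 349, so (3,2) = 93.
The remaining cell in column 3 is (3,3) = 442 − 319 = 123.
Column 4: 73 + 103 + 138 + ? = 442, so (4,4) = 128.

128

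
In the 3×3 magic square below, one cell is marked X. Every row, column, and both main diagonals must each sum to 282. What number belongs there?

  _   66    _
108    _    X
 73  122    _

80

Row 3 needs 282; the known cells sum to 195, so (3,3) = 87.
The remaining cell in column 1 is (1,1) = 282 − 181 = 101.
Column 2: 66 + 122 + ? = 282, so (2,2) = 94.
Anti-diagonal must total 282; the given cells sum to 167, so (1,3) = 115.
Using row 2: 108 + 94 + ? → (2,3) = 282 − 202 = 80.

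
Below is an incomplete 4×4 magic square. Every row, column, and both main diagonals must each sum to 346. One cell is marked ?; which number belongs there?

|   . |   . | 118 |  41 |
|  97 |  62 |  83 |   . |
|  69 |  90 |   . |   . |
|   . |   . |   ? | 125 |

34

Row 2 needs 346; the known cells sum to 242, so (2,4) = 104.
Column 4 must total 346; the given cells sum to 270, so (3,4) = 76.
Anti-diagonal needs 346; the known cells sum to 214, so (4,1) = 132.
Row 3 needs 346; the known cells sum to 235, so (3,3) = 111.
Column 1 must total 346; the given cells sum to 298, so (1,1) = 48.
Using column 3: 118 + 83 + 111 + ? → (4,3) = 346 − 312 = 34.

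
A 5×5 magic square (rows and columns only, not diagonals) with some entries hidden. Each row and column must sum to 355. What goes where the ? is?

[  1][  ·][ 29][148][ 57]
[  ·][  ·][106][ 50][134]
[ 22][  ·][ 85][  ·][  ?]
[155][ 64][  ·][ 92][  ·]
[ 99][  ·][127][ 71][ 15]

The remaining cell in row 1 is (1,2) = 355 − 235 = 120.
Row 5 needs 355; the known cells sum to 312, so (5,2) = 43.
Column 1: 1 + 22 + 155 + 99 + ? = 355, so (2,1) = 78.
Column 3 needs 355; the known cells sum to 347, so (4,3) = 8.
Using column 4: 148 + 50 + 92 + 71 + ? → (3,4) = 355 − 361 = -6.
The remaining cell in row 2 is (2,2) = 355 − 368 = -13.
The remaining cell in row 4 is (4,5) = 355 − 319 = 36.
Column 2 needs 355; the known cells sum to 214, so (3,2) = 141.
Column 5 must total 355; the given cells sum to 242, so (3,5) = 113.

113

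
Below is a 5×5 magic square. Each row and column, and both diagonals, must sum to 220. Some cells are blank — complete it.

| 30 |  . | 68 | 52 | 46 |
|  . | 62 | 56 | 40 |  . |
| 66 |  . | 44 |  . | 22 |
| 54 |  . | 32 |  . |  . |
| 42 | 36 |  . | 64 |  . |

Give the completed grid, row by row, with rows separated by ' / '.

Row 1 must total 220; the given cells sum to 196, so (1,2) = 24.
Column 1 must total 220; the given cells sum to 192, so (2,1) = 28.
Column 3: 68 + 56 + 44 + 32 + ? = 220, so (5,3) = 20.
The remaining cell in anti-diagonal is (4,2) = 220 − 172 = 48.
Row 2 needs 220; the known cells sum to 186, so (2,5) = 34.
Using row 5: 42 + 36 + 20 + 64 + ? → (5,5) = 220 − 162 = 58.
From column 2, 220 − (24 + 62 + 48 + 36) gives (3,2) = 50.
From column 5, 220 − (46 + 34 + 22 + 58) gives (4,5) = 60.
The remaining cell in main diagonal is (4,4) = 220 − 194 = 26.
Row 3: 66 + 50 + 44 + 22 + ? = 220, so (3,4) = 38.

30 24 68 52 46 / 28 62 56 40 34 / 66 50 44 38 22 / 54 48 32 26 60 / 42 36 20 64 58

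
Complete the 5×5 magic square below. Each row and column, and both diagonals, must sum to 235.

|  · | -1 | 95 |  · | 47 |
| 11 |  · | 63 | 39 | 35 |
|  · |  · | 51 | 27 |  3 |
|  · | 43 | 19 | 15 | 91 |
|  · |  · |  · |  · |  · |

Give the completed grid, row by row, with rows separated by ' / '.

Row 2: 11 + 63 + 39 + 35 + ? = 235, so (2,2) = 87.
From row 4, 235 − (43 + 19 + 15 + 91) gives (4,1) = 67.
The remaining cell in column 3 is (5,3) = 235 − 228 = 7.
Column 5: 47 + 35 + 3 + 91 + ? = 235, so (5,5) = 59.
Using main diagonal: 87 + 51 + 15 + 59 + ? → (1,1) = 235 − 212 = 23.
Anti-diagonal: 47 + 39 + 51 + 43 + ? = 235, so (5,1) = 55.
Row 1 must total 235; the given cells sum to 164, so (1,4) = 71.
Column 1 needs 235; the known cells sum to 156, so (3,1) = 79.
Column 4: 71 + 39 + 27 + 15 + ? = 235, so (5,4) = 83.
Using row 3: 79 + 51 + 27 + 3 + ? → (3,2) = 235 − 160 = 75.
Row 5 must total 235; the given cells sum to 204, so (5,2) = 31.

23 -1 95 71 47 / 11 87 63 39 35 / 79 75 51 27 3 / 67 43 19 15 91 / 55 31 7 83 59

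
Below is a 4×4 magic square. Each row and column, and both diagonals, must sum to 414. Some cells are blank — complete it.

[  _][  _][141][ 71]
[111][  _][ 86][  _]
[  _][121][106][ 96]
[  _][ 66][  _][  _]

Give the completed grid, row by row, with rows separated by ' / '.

Row 3 must total 414; the given cells sum to 323, so (3,1) = 91.
Column 3 must total 414; the given cells sum to 333, so (4,3) = 81.
Anti-diagonal must total 414; the given cells sum to 278, so (4,1) = 136.
From row 4, 414 − (136 + 66 + 81) gives (4,4) = 131.
Using column 1: 111 + 91 + 136 + ? → (1,1) = 414 − 338 = 76.
Column 4: 71 + 96 + 131 + ? = 414, so (2,4) = 116.
Main diagonal needs 414; the known cells sum to 313, so (2,2) = 101.
Using row 1: 76 + 141 + 71 + ? → (1,2) = 414 − 288 = 126.

76 126 141 71 / 111 101 86 116 / 91 121 106 96 / 136 66 81 131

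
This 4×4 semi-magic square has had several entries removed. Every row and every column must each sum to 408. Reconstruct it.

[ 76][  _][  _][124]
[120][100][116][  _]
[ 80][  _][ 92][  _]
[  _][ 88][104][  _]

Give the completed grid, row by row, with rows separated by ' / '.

Row 2: 120 + 100 + 116 + ? = 408, so (2,4) = 72.
From column 1, 408 − (76 + 120 + 80) gives (4,1) = 132.
From column 3, 408 − (116 + 92 + 104) gives (1,3) = 96.
Using row 1: 76 + 96 + 124 + ? → (1,2) = 408 − 296 = 112.
Using row 4: 132 + 88 + 104 + ? → (4,4) = 408 − 324 = 84.
Column 2 must total 408; the given cells sum to 300, so (3,2) = 108.
Column 4 must total 408; the given cells sum to 280, so (3,4) = 128.

76 112 96 124 / 120 100 116 72 / 80 108 92 128 / 132 88 104 84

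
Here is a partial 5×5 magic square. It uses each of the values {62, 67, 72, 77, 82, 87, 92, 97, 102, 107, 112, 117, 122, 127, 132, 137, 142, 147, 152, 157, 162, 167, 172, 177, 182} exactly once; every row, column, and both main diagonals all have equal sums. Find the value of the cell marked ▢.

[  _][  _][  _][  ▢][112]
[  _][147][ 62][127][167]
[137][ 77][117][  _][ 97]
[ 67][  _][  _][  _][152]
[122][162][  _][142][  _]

The 25 entries sum to 3050, so each line sums to 3050/5 = 610.
Row 2 needs 610; the known cells sum to 503, so (2,1) = 107.
The remaining cell in row 3 is (3,4) = 610 − 428 = 182.
Using column 1: 107 + 137 + 67 + 122 + ? → (1,1) = 610 − 433 = 177.
Column 5 must total 610; the given cells sum to 528, so (5,5) = 82.
Main diagonal: 177 + 147 + 117 + 82 + ? = 610, so (4,4) = 87.
Using anti-diagonal: 112 + 127 + 117 + 122 + ? → (4,2) = 610 − 478 = 132.
From row 4, 610 − (67 + 132 + 87 + 152) gives (4,3) = 172.
Row 5: 122 + 162 + 142 + 82 + ? = 610, so (5,3) = 102.
Using column 2: 147 + 77 + 132 + 162 + ? → (1,2) = 610 − 518 = 92.
From column 3, 610 − (62 + 117 + 172 + 102) gives (1,3) = 157.
Using column 4: 127 + 182 + 87 + 142 + ? → (1,4) = 610 − 538 = 72.

72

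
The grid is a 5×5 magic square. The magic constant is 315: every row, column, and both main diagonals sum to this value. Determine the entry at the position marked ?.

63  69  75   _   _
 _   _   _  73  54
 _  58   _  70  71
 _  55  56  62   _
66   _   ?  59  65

53

The remaining cell in column 4 is (1,4) = 315 − 264 = 51.
Row 1 needs 315; the known cells sum to 258, so (1,5) = 57.
From column 5, 315 − (57 + 54 + 71 + 65) gives (4,5) = 68.
The remaining cell in anti-diagonal is (3,3) = 315 − 251 = 64.
From row 3, 315 − (58 + 64 + 70 + 71) gives (3,1) = 52.
Using row 4: 55 + 56 + 62 + 68 + ? → (4,1) = 315 − 241 = 74.
From column 1, 315 − (63 + 52 + 74 + 66) gives (2,1) = 60.
Using main diagonal: 63 + 64 + 62 + 65 + ? → (2,2) = 315 − 254 = 61.
Using row 2: 60 + 61 + 73 + 54 + ? → (2,3) = 315 − 248 = 67.
Column 2 needs 315; the known cells sum to 243, so (5,2) = 72.
From column 3, 315 − (75 + 67 + 64 + 56) gives (5,3) = 53.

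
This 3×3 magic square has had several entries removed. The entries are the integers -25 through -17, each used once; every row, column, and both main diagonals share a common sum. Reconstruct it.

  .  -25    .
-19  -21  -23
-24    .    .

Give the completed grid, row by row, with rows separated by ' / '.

-20 -25 -18 / -19 -21 -23 / -24 -17 -22

The entries are -25 through -17, which sum to -189, so each line sums to -189/3 = -63.
From column 1, -63 − (-19 + (-24)) gives (1,1) = -20.
Using column 2: -25 + (-21) + ? → (3,2) = -63 − (-46) = -17.
Using main diagonal: -20 + (-21) + ? → (3,3) = -63 − (-41) = -22.
From anti-diagonal, -63 − (-21 + (-24)) gives (1,3) = -18.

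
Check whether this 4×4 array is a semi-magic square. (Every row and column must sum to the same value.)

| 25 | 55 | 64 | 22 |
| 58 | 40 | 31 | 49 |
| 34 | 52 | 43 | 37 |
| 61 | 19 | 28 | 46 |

Row 1: 25 + 55 + 64 + 22 = 166.
Row 2: 58 + 40 + 31 + 49 = 178.
Row 3: 34 + 52 + 43 + 37 = 166.
Row 4: 61 + 19 + 28 + 46 = 154.
Column 1: 25 + 58 + 34 + 61 = 178.
Column 2: 55 + 40 + 52 + 19 = 166.
Column 3: 64 + 31 + 43 + 28 = 166.
Column 4: 22 + 49 + 37 + 46 = 154.

No — row 4 sums to 154 but column 1 sums to 178.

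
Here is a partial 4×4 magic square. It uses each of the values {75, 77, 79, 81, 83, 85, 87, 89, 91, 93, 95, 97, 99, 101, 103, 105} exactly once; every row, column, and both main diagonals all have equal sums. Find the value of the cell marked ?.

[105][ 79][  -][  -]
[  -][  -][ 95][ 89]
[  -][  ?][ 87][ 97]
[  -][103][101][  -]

85

The 16 entries sum to 1440, so each line sums to 1440/4 = 360.
Column 3: 95 + 87 + 101 + ? = 360, so (1,3) = 77.
Using row 1: 105 + 79 + 77 + ? → (1,4) = 360 − 261 = 99.
From column 4, 360 − (99 + 89 + 97) gives (4,4) = 75.
Main diagonal needs 360; the known cells sum to 267, so (2,2) = 93.
Using row 2: 93 + 95 + 89 + ? → (2,1) = 360 − 277 = 83.
Row 4: 103 + 101 + 75 + ? = 360, so (4,1) = 81.
The remaining cell in column 1 is (3,1) = 360 − 269 = 91.
The remaining cell in column 2 is (3,2) = 360 − 275 = 85.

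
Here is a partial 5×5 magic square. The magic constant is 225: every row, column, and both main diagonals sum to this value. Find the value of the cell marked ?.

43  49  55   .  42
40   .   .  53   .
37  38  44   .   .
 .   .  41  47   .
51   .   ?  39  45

33

Row 1 must total 225; the given cells sum to 189, so (1,4) = 36.
The remaining cell in column 1 is (4,1) = 225 − 171 = 54.
Column 4 needs 225; the known cells sum to 175, so (3,4) = 50.
Main diagonal: 43 + 44 + 47 + 45 + ? = 225, so (2,2) = 46.
From anti-diagonal, 225 − (42 + 53 + 44 + 51) gives (4,2) = 35.
Using row 3: 37 + 38 + 44 + 50 + ? → (3,5) = 225 − 169 = 56.
Row 4 needs 225; the known cells sum to 177, so (4,5) = 48.
The remaining cell in column 2 is (5,2) = 225 − 168 = 57.
The remaining cell in column 5 is (2,5) = 225 − 191 = 34.
Using row 2: 40 + 46 + 53 + 34 + ? → (2,3) = 225 − 173 = 52.
Row 5 must total 225; the given cells sum to 192, so (5,3) = 33.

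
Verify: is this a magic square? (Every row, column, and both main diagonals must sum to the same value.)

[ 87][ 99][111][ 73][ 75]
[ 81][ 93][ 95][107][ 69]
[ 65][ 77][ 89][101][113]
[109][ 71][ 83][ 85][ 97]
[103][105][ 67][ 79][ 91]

Row 1: 87 + 99 + 111 + 73 + 75 = 445.
Row 2: 81 + 93 + 95 + 107 + 69 = 445.
Row 3: 65 + 77 + 89 + 101 + 113 = 445.
Row 4: 109 + 71 + 83 + 85 + 97 = 445.
Row 5: 103 + 105 + 67 + 79 + 91 = 445.
Column 1: 87 + 81 + 65 + 109 + 103 = 445.
Column 2: 99 + 93 + 77 + 71 + 105 = 445.
Column 3: 111 + 95 + 89 + 83 + 67 = 445.
Column 4: 73 + 107 + 101 + 85 + 79 = 445.
Column 5: 75 + 69 + 113 + 97 + 91 = 445.
Main diagonal: 87 + 93 + 89 + 85 + 91 = 445.
Anti-diagonal: 75 + 107 + 89 + 71 + 103 = 445.
All lines sum to 445.

Yes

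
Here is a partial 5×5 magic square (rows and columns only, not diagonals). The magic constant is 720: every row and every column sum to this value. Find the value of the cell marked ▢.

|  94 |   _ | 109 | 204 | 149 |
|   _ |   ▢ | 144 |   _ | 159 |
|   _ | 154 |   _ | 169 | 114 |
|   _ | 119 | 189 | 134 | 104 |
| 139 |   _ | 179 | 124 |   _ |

199

Row 1 must total 720; the given cells sum to 556, so (1,2) = 164.
From row 4, 720 − (119 + 189 + 134 + 104) gives (4,1) = 174.
Column 3 must total 720; the given cells sum to 621, so (3,3) = 99.
Column 4 must total 720; the given cells sum to 631, so (2,4) = 89.
From column 5, 720 − (149 + 159 + 114 + 104) gives (5,5) = 194.
Row 3 needs 720; the known cells sum to 536, so (3,1) = 184.
Row 5 needs 720; the known cells sum to 636, so (5,2) = 84.
The remaining cell in column 1 is (2,1) = 720 − 591 = 129.
Column 2 needs 720; the known cells sum to 521, so (2,2) = 199.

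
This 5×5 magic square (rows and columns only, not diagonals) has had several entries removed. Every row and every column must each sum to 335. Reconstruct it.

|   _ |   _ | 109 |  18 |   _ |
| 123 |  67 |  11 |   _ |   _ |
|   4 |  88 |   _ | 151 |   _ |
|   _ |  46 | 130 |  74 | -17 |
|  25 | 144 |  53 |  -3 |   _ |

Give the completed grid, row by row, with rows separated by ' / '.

81 -10 109 18 137 / 123 67 11 95 39 / 4 88 32 151 60 / 102 46 130 74 -17 / 25 144 53 -3 116

Row 4 needs 335; the known cells sum to 233, so (4,1) = 102.
The remaining cell in row 5 is (5,5) = 335 − 219 = 116.
The remaining cell in column 1 is (1,1) = 335 − 254 = 81.
The remaining cell in column 2 is (1,2) = 335 − 345 = -10.
Using column 3: 109 + 11 + 130 + 53 + ? → (3,3) = 335 − 303 = 32.
The remaining cell in column 4 is (2,4) = 335 − 240 = 95.
Using row 1: 81 + (-10) + 109 + 18 + ? → (1,5) = 335 − 198 = 137.
Row 2 must total 335; the given cells sum to 296, so (2,5) = 39.
Row 3 must total 335; the given cells sum to 275, so (3,5) = 60.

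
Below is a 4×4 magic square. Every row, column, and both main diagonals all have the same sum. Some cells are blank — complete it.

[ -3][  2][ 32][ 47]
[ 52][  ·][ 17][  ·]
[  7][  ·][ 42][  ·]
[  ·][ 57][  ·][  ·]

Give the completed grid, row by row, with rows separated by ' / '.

Row 1 is already complete: -3 + 2 + 32 + 47 = 78, so that is the magic constant.
From column 1, 78 − (-3 + 52 + 7) gives (4,1) = 22.
Using column 3: 32 + 17 + 42 + ? → (4,3) = 78 − 91 = -13.
Anti-diagonal needs 78; the known cells sum to 86, so (3,2) = -8.
Row 3 needs 78; the known cells sum to 41, so (3,4) = 37.
Using row 4: 22 + 57 + (-13) + ? → (4,4) = 78 − 66 = 12.
Using column 2: 2 + (-8) + 57 + ? → (2,2) = 78 − 51 = 27.
The remaining cell in column 4 is (2,4) = 78 − 96 = -18.

-3 2 32 47 / 52 27 17 -18 / 7 -8 42 37 / 22 57 -13 12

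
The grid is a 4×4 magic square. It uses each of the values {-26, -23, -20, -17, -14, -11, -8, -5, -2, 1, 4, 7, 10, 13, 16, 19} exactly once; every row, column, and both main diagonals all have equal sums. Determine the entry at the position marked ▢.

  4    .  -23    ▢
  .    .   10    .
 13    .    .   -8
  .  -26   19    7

The 16 entries sum to -56, so each line sums to -56/4 = -14.
The remaining cell in row 4 is (4,1) = -14 − 0 = -14.
Column 1 must total -14; the given cells sum to 3, so (2,1) = -17.
Using column 3: -23 + 10 + 19 + ? → (3,3) = -14 − 6 = -20.
Using main diagonal: 4 + (-20) + 7 + ? → (2,2) = -14 − (-9) = -5.
Row 2 must total -14; the given cells sum to -12, so (2,4) = -2.
Using row 3: 13 + (-20) + (-8) + ? → (3,2) = -14 − (-15) = 1.
Column 2 needs -14; the known cells sum to -30, so (1,2) = 16.
Column 4: -2 + (-8) + 7 + ? = -14, so (1,4) = -11.

-11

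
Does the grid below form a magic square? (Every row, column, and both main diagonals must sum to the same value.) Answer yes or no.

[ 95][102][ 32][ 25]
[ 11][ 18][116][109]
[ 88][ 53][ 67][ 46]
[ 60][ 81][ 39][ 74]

Yes

Row 1: 95 + 102 + 32 + 25 = 254.
Row 2: 11 + 18 + 116 + 109 = 254.
Row 3: 88 + 53 + 67 + 46 = 254.
Row 4: 60 + 81 + 39 + 74 = 254.
Column 1: 95 + 11 + 88 + 60 = 254.
Column 2: 102 + 18 + 53 + 81 = 254.
Column 3: 32 + 116 + 67 + 39 = 254.
Column 4: 25 + 109 + 46 + 74 = 254.
Main diagonal: 95 + 18 + 67 + 74 = 254.
Anti-diagonal: 25 + 116 + 53 + 60 = 254.
All lines sum to 254.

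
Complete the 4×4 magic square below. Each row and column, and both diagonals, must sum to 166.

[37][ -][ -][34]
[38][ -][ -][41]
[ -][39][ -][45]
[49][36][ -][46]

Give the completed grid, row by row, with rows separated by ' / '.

Row 4: 49 + 36 + 46 + ? = 166, so (4,3) = 35.
Using column 1: 37 + 38 + 49 + ? → (3,1) = 166 − 124 = 42.
From anti-diagonal, 166 − (34 + 39 + 49) gives (2,3) = 44.
Row 2 needs 166; the known cells sum to 123, so (2,2) = 43.
Row 3: 42 + 39 + 45 + ? = 166, so (3,3) = 40.
From column 2, 166 − (43 + 39 + 36) gives (1,2) = 48.
Column 3 needs 166; the known cells sum to 119, so (1,3) = 47.

37 48 47 34 / 38 43 44 41 / 42 39 40 45 / 49 36 35 46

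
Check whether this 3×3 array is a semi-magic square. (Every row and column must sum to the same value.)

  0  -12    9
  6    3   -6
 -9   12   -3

No — row 3 sums to 0 but row 2 sums to 3.

Row 1: 0 + (-12) + 9 = -3.
Row 2: 6 + 3 + (-6) = 3.
Row 3: -9 + 12 + (-3) = 0.
Column 1: 0 + 6 + (-9) = -3.
Column 2: -12 + 3 + 12 = 3.
Column 3: 9 + (-6) + (-3) = 0.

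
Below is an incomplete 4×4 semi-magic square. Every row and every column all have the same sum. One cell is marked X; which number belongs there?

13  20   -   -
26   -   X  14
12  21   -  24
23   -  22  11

19

Column 1 is complete and sums to 74; that is the magic constant.
From row 3, 74 − (12 + 21 + 24) gives (3,3) = 17.
Using row 4: 23 + 22 + 11 + ? → (4,2) = 74 − 56 = 18.
From column 2, 74 − (20 + 21 + 18) gives (2,2) = 15.
Using column 4: 14 + 24 + 11 + ? → (1,4) = 74 − 49 = 25.
Row 1: 13 + 20 + 25 + ? = 74, so (1,3) = 16.
Row 2 needs 74; the known cells sum to 55, so (2,3) = 19.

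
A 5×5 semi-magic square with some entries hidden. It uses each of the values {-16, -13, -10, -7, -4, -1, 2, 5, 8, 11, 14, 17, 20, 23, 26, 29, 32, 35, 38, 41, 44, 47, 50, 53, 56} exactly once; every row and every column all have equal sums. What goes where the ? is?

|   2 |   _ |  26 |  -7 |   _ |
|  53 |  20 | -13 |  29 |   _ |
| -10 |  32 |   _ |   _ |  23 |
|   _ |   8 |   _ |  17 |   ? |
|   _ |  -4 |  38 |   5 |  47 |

The 25 entries sum to 500, so each line sums to 500/5 = 100.
Row 2: 53 + 20 + (-13) + 29 + ? = 100, so (2,5) = 11.
Using row 5: -4 + 38 + 5 + 47 + ? → (5,1) = 100 − 86 = 14.
Column 1: 2 + 53 + (-10) + 14 + ? = 100, so (4,1) = 41.
The remaining cell in column 2 is (1,2) = 100 − 56 = 44.
From column 4, 100 − (-7 + 29 + 17 + 5) gives (3,4) = 56.
Row 1 needs 100; the known cells sum to 65, so (1,5) = 35.
The remaining cell in row 3 is (3,3) = 100 − 101 = -1.
Using column 3: 26 + (-13) + (-1) + 38 + ? → (4,3) = 100 − 50 = 50.
Column 5 must total 100; the given cells sum to 116, so (4,5) = -16.

-16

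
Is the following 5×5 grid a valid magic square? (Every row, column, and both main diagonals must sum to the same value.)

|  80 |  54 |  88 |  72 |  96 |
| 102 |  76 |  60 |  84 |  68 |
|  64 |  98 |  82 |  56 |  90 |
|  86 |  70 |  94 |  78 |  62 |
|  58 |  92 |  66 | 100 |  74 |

Yes

Row 1: 80 + 54 + 88 + 72 + 96 = 390.
Row 2: 102 + 76 + 60 + 84 + 68 = 390.
Row 3: 64 + 98 + 82 + 56 + 90 = 390.
Row 4: 86 + 70 + 94 + 78 + 62 = 390.
Row 5: 58 + 92 + 66 + 100 + 74 = 390.
Column 1: 80 + 102 + 64 + 86 + 58 = 390.
Column 2: 54 + 76 + 98 + 70 + 92 = 390.
Column 3: 88 + 60 + 82 + 94 + 66 = 390.
Column 4: 72 + 84 + 56 + 78 + 100 = 390.
Column 5: 96 + 68 + 90 + 62 + 74 = 390.
Main diagonal: 80 + 76 + 82 + 78 + 74 = 390.
Anti-diagonal: 96 + 84 + 82 + 70 + 58 = 390.
All lines sum to 390.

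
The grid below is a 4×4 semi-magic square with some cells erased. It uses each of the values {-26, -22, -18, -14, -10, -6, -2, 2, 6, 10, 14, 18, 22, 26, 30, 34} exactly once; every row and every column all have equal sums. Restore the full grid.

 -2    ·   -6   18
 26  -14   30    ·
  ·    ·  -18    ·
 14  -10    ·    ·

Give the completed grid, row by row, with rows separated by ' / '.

-2 6 -6 18 / 26 -14 30 -26 / -22 34 -18 22 / 14 -10 10 2

The 16 entries sum to 64, so each line sums to 64/4 = 16.
Row 1: -2 + (-6) + 18 + ? = 16, so (1,2) = 6.
The remaining cell in row 2 is (2,4) = 16 − 42 = -26.
From column 1, 16 − (-2 + 26 + 14) gives (3,1) = -22.
Column 2 must total 16; the given cells sum to -18, so (3,2) = 34.
From column 3, 16 − (-6 + 30 + (-18)) gives (4,3) = 10.
From row 3, 16 − (-22 + 34 + (-18)) gives (3,4) = 22.
From row 4, 16 − (14 + (-10) + 10) gives (4,4) = 2.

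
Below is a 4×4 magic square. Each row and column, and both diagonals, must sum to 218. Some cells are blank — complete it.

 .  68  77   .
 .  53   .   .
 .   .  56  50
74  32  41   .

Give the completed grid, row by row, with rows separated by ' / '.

The remaining cell in row 4 is (4,4) = 218 − 147 = 71.
The remaining cell in column 2 is (3,2) = 218 − 153 = 65.
From column 3, 218 − (77 + 56 + 41) gives (2,3) = 44.
Main diagonal needs 218; the known cells sum to 180, so (1,1) = 38.
Using anti-diagonal: 44 + 65 + 74 + ? → (1,4) = 218 − 183 = 35.
Using row 3: 65 + 56 + 50 + ? → (3,1) = 218 − 171 = 47.
Column 1 must total 218; the given cells sum to 159, so (2,1) = 59.
Using column 4: 35 + 50 + 71 + ? → (2,4) = 218 − 156 = 62.

38 68 77 35 / 59 53 44 62 / 47 65 56 50 / 74 32 41 71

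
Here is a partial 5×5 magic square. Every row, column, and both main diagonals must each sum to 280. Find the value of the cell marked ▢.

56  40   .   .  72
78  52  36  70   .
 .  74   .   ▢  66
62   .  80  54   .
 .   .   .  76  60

Row 2 needs 280; the known cells sum to 236, so (2,5) = 44.
Column 5 must total 280; the given cells sum to 242, so (4,5) = 38.
Main diagonal must total 280; the given cells sum to 222, so (3,3) = 58.
The remaining cell in row 4 is (4,2) = 280 − 234 = 46.
Column 2 must total 280; the given cells sum to 212, so (5,2) = 68.
From anti-diagonal, 280 − (72 + 70 + 58 + 46) gives (5,1) = 34.
Row 5 needs 280; the known cells sum to 238, so (5,3) = 42.
Column 1 needs 280; the known cells sum to 230, so (3,1) = 50.
Using column 3: 36 + 58 + 80 + 42 + ? → (1,3) = 280 − 216 = 64.
Row 1 must total 280; the given cells sum to 232, so (1,4) = 48.
From row 3, 280 − (50 + 74 + 58 + 66) gives (3,4) = 32.

32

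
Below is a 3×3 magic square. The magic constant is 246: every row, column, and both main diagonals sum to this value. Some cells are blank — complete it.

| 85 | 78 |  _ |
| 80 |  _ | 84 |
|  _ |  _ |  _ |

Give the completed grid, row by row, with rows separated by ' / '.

85 78 83 / 80 82 84 / 81 86 79

Using row 1: 85 + 78 + ? → (1,3) = 246 − 163 = 83.
From row 2, 246 − (80 + 84) gives (2,2) = 82.
Column 1 must total 246; the given cells sum to 165, so (3,1) = 81.
Column 2 must total 246; the given cells sum to 160, so (3,2) = 86.
Column 3: 83 + 84 + ? = 246, so (3,3) = 79.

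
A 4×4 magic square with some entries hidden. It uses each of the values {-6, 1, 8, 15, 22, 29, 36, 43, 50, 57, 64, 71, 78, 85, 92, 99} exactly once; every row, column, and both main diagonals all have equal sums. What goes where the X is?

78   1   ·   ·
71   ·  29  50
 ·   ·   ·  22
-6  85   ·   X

The 16 entries sum to 744, so each line sums to 744/4 = 186.
Using row 2: 71 + 29 + 50 + ? → (2,2) = 186 − 150 = 36.
From column 1, 186 − (78 + 71 + (-6)) gives (3,1) = 43.
From column 2, 186 − (1 + 36 + 85) gives (3,2) = 64.
The remaining cell in anti-diagonal is (1,4) = 186 − 87 = 99.
Row 1 must total 186; the given cells sum to 178, so (1,3) = 8.
The remaining cell in row 3 is (3,3) = 186 − 129 = 57.
From column 3, 186 − (8 + 29 + 57) gives (4,3) = 92.
From column 4, 186 − (99 + 50 + 22) gives (4,4) = 15.

15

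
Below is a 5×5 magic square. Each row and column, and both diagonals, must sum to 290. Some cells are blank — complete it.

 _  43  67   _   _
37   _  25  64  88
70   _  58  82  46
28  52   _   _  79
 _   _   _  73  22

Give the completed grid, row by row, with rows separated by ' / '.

94 43 67 31 55 / 37 76 25 64 88 / 70 34 58 82 46 / 28 52 91 40 79 / 61 85 49 73 22

From row 2, 290 − (37 + 25 + 64 + 88) gives (2,2) = 76.
Using row 3: 70 + 58 + 82 + 46 + ? → (3,2) = 290 − 256 = 34.
Column 2: 43 + 76 + 34 + 52 + ? = 290, so (5,2) = 85.
Column 5 must total 290; the given cells sum to 235, so (1,5) = 55.
Using anti-diagonal: 55 + 64 + 58 + 52 + ? → (5,1) = 290 − 229 = 61.
From row 5, 290 − (61 + 85 + 73 + 22) gives (5,3) = 49.
Column 1 needs 290; the known cells sum to 196, so (1,1) = 94.
Column 3 must total 290; the given cells sum to 199, so (4,3) = 91.
Main diagonal needs 290; the known cells sum to 250, so (4,4) = 40.
From row 1, 290 − (94 + 43 + 67 + 55) gives (1,4) = 31.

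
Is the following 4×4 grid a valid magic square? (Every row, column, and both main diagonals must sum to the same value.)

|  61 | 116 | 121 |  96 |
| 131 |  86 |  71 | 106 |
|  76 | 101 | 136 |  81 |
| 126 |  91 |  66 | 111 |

Row 1: 61 + 116 + 121 + 96 = 394.
Row 2: 131 + 86 + 71 + 106 = 394.
Row 3: 76 + 101 + 136 + 81 = 394.
Row 4: 126 + 91 + 66 + 111 = 394.
Column 1: 61 + 131 + 76 + 126 = 394.
Column 2: 116 + 86 + 101 + 91 = 394.
Column 3: 121 + 71 + 136 + 66 = 394.
Column 4: 96 + 106 + 81 + 111 = 394.
Main diagonal: 61 + 86 + 136 + 111 = 394.
Anti-diagonal: 96 + 71 + 101 + 126 = 394.
All lines sum to 394.

Yes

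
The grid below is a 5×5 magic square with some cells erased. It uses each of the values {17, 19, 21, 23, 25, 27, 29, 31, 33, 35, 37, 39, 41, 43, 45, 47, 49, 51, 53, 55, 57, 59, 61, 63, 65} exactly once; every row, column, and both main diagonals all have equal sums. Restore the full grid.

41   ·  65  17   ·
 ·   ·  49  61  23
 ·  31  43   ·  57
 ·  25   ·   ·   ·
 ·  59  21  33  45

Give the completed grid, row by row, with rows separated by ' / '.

The 25 entries sum to 1025, so each line sums to 1025/5 = 205.
From row 5, 205 − (59 + 21 + 33 + 45) gives (5,1) = 47.
Column 3 needs 205; the known cells sum to 178, so (4,3) = 27.
From anti-diagonal, 205 − (61 + 43 + 25 + 47) gives (1,5) = 29.
The remaining cell in row 1 is (1,2) = 205 − 152 = 53.
Column 2 must total 205; the given cells sum to 168, so (2,2) = 37.
From column 5, 205 − (29 + 23 + 57 + 45) gives (4,5) = 51.
From main diagonal, 205 − (41 + 37 + 43 + 45) gives (4,4) = 39.
The remaining cell in row 2 is (2,1) = 205 − 170 = 35.
Using row 4: 25 + 27 + 39 + 51 + ? → (4,1) = 205 − 142 = 63.
The remaining cell in column 1 is (3,1) = 205 − 186 = 19.
Column 4 must total 205; the given cells sum to 150, so (3,4) = 55.

41 53 65 17 29 / 35 37 49 61 23 / 19 31 43 55 57 / 63 25 27 39 51 / 47 59 21 33 45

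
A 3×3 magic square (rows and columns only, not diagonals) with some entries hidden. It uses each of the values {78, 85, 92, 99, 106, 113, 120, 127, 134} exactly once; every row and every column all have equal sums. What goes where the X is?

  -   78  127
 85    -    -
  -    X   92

106

The 9 entries sum to 954, so each line sums to 954/3 = 318.
Using row 1: 78 + 127 + ? → (1,1) = 318 − 205 = 113.
Column 1: 113 + 85 + ? = 318, so (3,1) = 120.
Column 3 must total 318; the given cells sum to 219, so (2,3) = 99.
Row 2 must total 318; the given cells sum to 184, so (2,2) = 134.
The remaining cell in row 3 is (3,2) = 318 − 212 = 106.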